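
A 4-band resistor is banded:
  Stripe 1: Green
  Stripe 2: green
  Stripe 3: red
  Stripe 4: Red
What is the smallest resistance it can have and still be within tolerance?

Green → 5 (first significant figure)
Green → 5 (second significant figure)
Red → ×10^2 multiplier
Red → ±2% tolerance
55 × 100 = 5500 Ω
Smallest = 5500 × (1 − 2/100) = 5390 Ω.

5390 Ω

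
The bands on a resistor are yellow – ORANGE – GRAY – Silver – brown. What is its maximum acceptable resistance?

Yellow → 4 (first significant figure)
Orange → 3 (second significant figure)
Grey → 8 (third significant figure)
Silver → ×0.01 multiplier
Brown → ±1% tolerance
438 × 0.01 = 4.38 Ω
Maximum = 4.38 × (1 + 1/100) = 4.4238 Ω.

4.4238 Ω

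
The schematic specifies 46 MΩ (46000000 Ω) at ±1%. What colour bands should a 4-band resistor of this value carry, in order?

yellow, blue, blue, brown

46000000 Ω = 46 × 10^6.
4 → yellow
6 → blue
Multiplier 10^6 → blue.
±1% tolerance → brown.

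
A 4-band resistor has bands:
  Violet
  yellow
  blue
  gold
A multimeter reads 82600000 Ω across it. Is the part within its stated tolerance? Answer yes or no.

Violet → 7 (first significant figure)
Yellow → 4 (second significant figure)
Blue → ×10^6 multiplier
Gold → ±5% tolerance
74 × 1000000 = 74000000 Ω
Allowed range: 70300000 Ω to 77700000 Ω.
82600000 Ω lies outside that range.

no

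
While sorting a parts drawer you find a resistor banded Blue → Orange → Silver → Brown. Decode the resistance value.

Blue → 6 (first significant figure)
Orange → 3 (second significant figure)
Silver → ×0.01 multiplier
63 × 0.01 = 0.63 Ω

0.63 Ω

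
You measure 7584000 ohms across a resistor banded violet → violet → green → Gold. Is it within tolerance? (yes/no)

yes

Violet → 7 (first significant figure)
Violet → 7 (second significant figure)
Green → ×10^5 multiplier
Gold → ±5% tolerance
77 × 100000 = 7700000 Ω
Allowed range: 7315000 Ω to 8085000 Ω.
7584000 ohms lies inside that range.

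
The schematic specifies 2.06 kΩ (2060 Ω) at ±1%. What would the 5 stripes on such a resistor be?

2060 Ω = 206 × 10^1.
2 → red
0 → black
6 → blue
Multiplier 10^1 → brown.
±1% tolerance → brown.

red, black, blue, brown, brown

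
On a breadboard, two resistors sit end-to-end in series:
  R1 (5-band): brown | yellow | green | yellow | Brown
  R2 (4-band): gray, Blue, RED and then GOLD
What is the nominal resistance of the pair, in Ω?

R1: brown, yellow, green → 145; yellow ×10^4 → 1450000 Ω.
R2: grey, blue → 86; red ×10^2 → 8600 Ω.
Series: 1450000 + 8600 = 1458600 Ω.

1458600 Ω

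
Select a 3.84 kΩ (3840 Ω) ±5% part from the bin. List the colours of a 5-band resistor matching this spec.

orange, grey, yellow, brown, gold

3840 Ω = 384 × 10^1.
3 → orange
8 → grey
4 → yellow
Multiplier 10^1 → brown.
±5% tolerance → gold.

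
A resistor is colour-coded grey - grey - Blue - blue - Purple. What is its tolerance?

±0.1%

The last band, violet, is the tolerance band.
Violet corresponds to ±0.1%.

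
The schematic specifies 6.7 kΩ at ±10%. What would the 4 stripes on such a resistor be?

6700 Ω = 67 × 10^2.
6 → blue
7 → violet
Multiplier 10^2 → red.
±10% tolerance → silver.

blue, violet, red, silver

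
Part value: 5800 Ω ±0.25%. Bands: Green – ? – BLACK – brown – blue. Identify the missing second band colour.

5800 Ω = 580 × 10^1.
The second band gives digit 8 of the significand, and 8 is grey.

grey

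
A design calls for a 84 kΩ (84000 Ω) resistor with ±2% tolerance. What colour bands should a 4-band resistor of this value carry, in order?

grey, yellow, orange, red

84000 Ω = 84 × 10^3.
8 → grey
4 → yellow
Multiplier 10^3 → orange.
±2% tolerance → red.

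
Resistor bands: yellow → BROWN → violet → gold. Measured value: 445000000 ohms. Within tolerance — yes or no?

no

Yellow → 4 (first significant figure)
Brown → 1 (second significant figure)
Violet → ×10^7 multiplier
Gold → ±5% tolerance
41 × 10000000 = 410000000 Ω
Allowed range: 389500000 Ω to 430500000 Ω.
445000000 ohms lies outside that range.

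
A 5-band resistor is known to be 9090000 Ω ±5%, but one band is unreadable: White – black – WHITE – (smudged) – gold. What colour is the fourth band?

9090000 Ω = 909 × 10^4.
The fourth band is the multiplier, 10^4, which is yellow.

yellow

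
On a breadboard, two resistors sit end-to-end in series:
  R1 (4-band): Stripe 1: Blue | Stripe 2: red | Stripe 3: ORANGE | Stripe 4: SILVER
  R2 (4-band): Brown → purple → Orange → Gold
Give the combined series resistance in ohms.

R1: blue, red → 62; orange ×10^3 → 62000 Ω.
R2: brown, violet → 17; orange ×10^3 → 17000 Ω.
Series: 62000 + 17000 = 79000 Ω.

79000 Ω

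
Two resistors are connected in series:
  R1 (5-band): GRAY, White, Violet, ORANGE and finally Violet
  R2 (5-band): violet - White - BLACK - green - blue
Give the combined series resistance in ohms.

79897000 Ω

R1: grey, white, violet → 897; orange ×10^3 → 897000 Ω.
R2: violet, white, black → 790; green ×10^5 → 79000000 Ω.
Series: 897000 + 79000000 = 79897000 Ω.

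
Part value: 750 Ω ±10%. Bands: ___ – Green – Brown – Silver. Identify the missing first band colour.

violet

750 Ω = 75 × 10^1.
The first band gives digit 7 of the significand, and 7 is violet.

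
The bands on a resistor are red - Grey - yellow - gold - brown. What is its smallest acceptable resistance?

Red → 2 (first significant figure)
Grey → 8 (second significant figure)
Yellow → 4 (third significant figure)
Gold → ×0.1 multiplier
Brown → ±1% tolerance
284 × 0.1 = 28.4 Ω
Smallest = 28.4 × (1 − 1/100) = 28.116 Ω.

28.116 Ω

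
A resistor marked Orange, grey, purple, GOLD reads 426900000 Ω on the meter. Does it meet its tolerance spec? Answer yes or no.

Orange → 3 (first significant figure)
Grey → 8 (second significant figure)
Violet → ×10^7 multiplier
Gold → ±5% tolerance
38 × 10000000 = 380000000 Ω
Allowed range: 361000000 Ω to 399000000 Ω.
426900000 Ω lies outside that range.

no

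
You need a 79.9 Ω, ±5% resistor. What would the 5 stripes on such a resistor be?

79.9 Ω = 799 × 10^-1.
7 → violet
9 → white
9 → white
Multiplier 10^-1 → gold.
±5% tolerance → gold.

violet, white, white, gold, gold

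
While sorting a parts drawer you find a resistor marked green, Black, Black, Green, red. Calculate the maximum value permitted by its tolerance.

Green → 5 (first significant figure)
Black → 0 (second significant figure)
Black → 0 (third significant figure)
Green → ×10^5 multiplier
Red → ±2% tolerance
500 × 100000 = 50000000 Ω
Maximum = 50000000 × (1 + 2/100) = 51000000 Ω.

51000000 Ω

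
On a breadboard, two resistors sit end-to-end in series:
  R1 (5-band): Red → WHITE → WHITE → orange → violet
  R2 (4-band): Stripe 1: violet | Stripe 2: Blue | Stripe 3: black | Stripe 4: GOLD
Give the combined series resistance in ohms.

299076 Ω

R1: red, white, white → 299; orange ×10^3 → 299000 Ω.
R2: violet, blue → 76; black ×1 → 76 Ω.
Series: 299000 + 76 = 299076 Ω.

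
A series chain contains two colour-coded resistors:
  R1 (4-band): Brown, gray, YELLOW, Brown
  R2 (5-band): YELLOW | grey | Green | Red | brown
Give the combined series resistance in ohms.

228500 Ω

R1: brown, grey → 18; yellow ×10^4 → 180000 Ω.
R2: yellow, grey, green → 485; red ×10^2 → 48500 Ω.
Series: 180000 + 48500 = 228500 Ω.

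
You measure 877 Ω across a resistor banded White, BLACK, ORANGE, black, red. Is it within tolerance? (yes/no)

no

White → 9 (first significant figure)
Black → 0 (second significant figure)
Orange → 3 (third significant figure)
Black → ×1 multiplier
Red → ±2% tolerance
903 × 1 = 903 Ω
Allowed range: 884.94 Ω to 921.06 Ω.
877 Ω lies outside that range.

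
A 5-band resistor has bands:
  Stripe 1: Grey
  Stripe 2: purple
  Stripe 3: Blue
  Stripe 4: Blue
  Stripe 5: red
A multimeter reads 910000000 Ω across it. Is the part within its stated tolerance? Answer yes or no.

Grey → 8 (first significant figure)
Violet → 7 (second significant figure)
Blue → 6 (third significant figure)
Blue → ×10^6 multiplier
Red → ±2% tolerance
876 × 1000000 = 876000000 Ω
Allowed range: 858480000 Ω to 893520000 Ω.
910000000 Ω lies outside that range.

no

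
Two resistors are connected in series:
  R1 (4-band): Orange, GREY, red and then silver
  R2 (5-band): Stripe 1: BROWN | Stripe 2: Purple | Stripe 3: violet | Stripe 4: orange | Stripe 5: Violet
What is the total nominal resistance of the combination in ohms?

180800 Ω

R1: orange, grey → 38; red ×10^2 → 3800 Ω.
R2: brown, violet, violet → 177; orange ×10^3 → 177000 Ω.
Series: 3800 + 177000 = 180800 Ω.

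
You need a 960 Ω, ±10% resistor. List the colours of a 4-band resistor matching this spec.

960 Ω = 96 × 10^1.
9 → white
6 → blue
Multiplier 10^1 → brown.
±10% tolerance → silver.

white, blue, brown, silver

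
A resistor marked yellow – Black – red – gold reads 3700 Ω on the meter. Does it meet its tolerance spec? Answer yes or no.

Yellow → 4 (first significant figure)
Black → 0 (second significant figure)
Red → ×10^2 multiplier
Gold → ±5% tolerance
40 × 100 = 4000 Ω
Allowed range: 3800 Ω to 4200 Ω.
3700 Ω lies outside that range.

no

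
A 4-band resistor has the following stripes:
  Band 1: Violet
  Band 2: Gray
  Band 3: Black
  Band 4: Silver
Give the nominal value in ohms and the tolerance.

Violet → 7 (first significant figure)
Grey → 8 (second significant figure)
Black → ×1 multiplier
Silver → ±10% tolerance
78 × 1 = 78 Ω

78 Ω ±10%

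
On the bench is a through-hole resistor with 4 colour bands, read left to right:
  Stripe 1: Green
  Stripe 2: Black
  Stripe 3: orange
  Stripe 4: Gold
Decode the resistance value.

50000 Ω

Green → 5 (first significant figure)
Black → 0 (second significant figure)
Orange → ×10^3 multiplier
50 × 1000 = 50000 Ω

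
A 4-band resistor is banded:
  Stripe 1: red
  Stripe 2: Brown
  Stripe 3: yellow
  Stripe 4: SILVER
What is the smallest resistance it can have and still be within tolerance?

189000 Ω

Red → 2 (first significant figure)
Brown → 1 (second significant figure)
Yellow → ×10^4 multiplier
Silver → ±10% tolerance
21 × 10000 = 210000 Ω
Smallest = 210000 × (1 − 10/100) = 189000 Ω.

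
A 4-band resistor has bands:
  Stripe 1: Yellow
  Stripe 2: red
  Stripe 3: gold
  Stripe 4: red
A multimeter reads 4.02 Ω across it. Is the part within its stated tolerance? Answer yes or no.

Yellow → 4 (first significant figure)
Red → 2 (second significant figure)
Gold → ×0.1 multiplier
Red → ±2% tolerance
42 × 0.1 = 4.2 Ω
Allowed range: 4.116 Ω to 4.284 Ω.
4.02 Ω lies outside that range.

no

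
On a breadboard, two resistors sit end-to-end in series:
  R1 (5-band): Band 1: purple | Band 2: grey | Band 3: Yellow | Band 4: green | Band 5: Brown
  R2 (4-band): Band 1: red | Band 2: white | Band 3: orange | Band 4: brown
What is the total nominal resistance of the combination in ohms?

R1: violet, grey, yellow → 784; green ×10^5 → 78400000 Ω.
R2: red, white → 29; orange ×10^3 → 29000 Ω.
Series: 78400000 + 29000 = 78429000 Ω.

78429000 Ω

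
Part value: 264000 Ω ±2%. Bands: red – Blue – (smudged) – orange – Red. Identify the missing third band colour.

yellow

264000 Ω = 264 × 10^3.
The third band gives digit 4 of the significand, and 4 is yellow.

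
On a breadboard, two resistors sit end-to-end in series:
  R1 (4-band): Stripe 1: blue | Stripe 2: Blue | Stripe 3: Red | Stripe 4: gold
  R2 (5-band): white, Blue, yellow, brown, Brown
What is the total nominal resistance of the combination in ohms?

16240 Ω

R1: blue, blue → 66; red ×10^2 → 6600 Ω.
R2: white, blue, yellow → 964; brown ×10 → 9640 Ω.
Series: 6600 + 9640 = 16240 Ω.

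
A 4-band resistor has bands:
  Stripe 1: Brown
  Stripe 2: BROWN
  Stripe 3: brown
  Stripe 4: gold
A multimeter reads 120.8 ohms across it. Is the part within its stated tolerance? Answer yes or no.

no

Brown → 1 (first significant figure)
Brown → 1 (second significant figure)
Brown → ×10 multiplier
Gold → ±5% tolerance
11 × 10 = 110 Ω
Allowed range: 104.5 Ω to 115.5 Ω.
120.8 ohms lies outside that range.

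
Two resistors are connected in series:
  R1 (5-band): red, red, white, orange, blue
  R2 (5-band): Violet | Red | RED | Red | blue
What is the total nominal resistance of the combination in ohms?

R1: red, red, white → 229; orange ×10^3 → 229000 Ω.
R2: violet, red, red → 722; red ×10^2 → 72200 Ω.
Series: 229000 + 72200 = 301200 Ω.

301200 Ω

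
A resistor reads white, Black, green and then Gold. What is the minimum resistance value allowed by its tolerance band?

White → 9 (first significant figure)
Black → 0 (second significant figure)
Green → ×10^5 multiplier
Gold → ±5% tolerance
90 × 100000 = 9000000 Ω
Minimum = 9000000 × (1 − 5/100) = 8550000 Ω.

8550000 Ω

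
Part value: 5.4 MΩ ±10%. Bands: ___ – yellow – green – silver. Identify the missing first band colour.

5400000 Ω = 54 × 10^5.
The first band gives digit 5 of the significand, and 5 is green.

green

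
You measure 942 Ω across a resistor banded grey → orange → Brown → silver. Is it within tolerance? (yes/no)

no

Grey → 8 (first significant figure)
Orange → 3 (second significant figure)
Brown → ×10 multiplier
Silver → ±10% tolerance
83 × 10 = 830 Ω
Allowed range: 747 Ω to 913 Ω.
942 Ω lies outside that range.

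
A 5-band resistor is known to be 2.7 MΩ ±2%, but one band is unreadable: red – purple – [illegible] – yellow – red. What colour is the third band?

black

2700000 Ω = 270 × 10^4.
The third band gives digit 0 of the significand, and 0 is black.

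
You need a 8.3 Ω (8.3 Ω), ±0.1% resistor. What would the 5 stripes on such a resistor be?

grey, orange, black, silver, violet

8.3 Ω = 830 × 10^-2.
8 → grey
3 → orange
0 → black
Multiplier 10^-2 → silver.
±0.1% tolerance → violet.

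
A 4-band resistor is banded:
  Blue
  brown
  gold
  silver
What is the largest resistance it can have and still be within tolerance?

6.71 Ω

Blue → 6 (first significant figure)
Brown → 1 (second significant figure)
Gold → ×0.1 multiplier
Silver → ±10% tolerance
61 × 0.1 = 6.1 Ω
Largest = 6.1 × (1 + 10/100) = 6.71 Ω.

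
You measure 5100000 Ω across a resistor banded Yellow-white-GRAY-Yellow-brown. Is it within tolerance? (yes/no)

Yellow → 4 (first significant figure)
White → 9 (second significant figure)
Grey → 8 (third significant figure)
Yellow → ×10^4 multiplier
Brown → ±1% tolerance
498 × 10000 = 4980000 Ω
Allowed range: 4930200 Ω to 5029800 Ω.
5100000 Ω lies outside that range.

no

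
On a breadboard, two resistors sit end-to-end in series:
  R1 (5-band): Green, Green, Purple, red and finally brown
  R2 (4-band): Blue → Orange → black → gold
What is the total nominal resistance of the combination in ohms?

55763 Ω

R1: green, green, violet → 557; red ×10^2 → 55700 Ω.
R2: blue, orange → 63; black ×1 → 63 Ω.
Series: 55700 + 63 = 55763 Ω.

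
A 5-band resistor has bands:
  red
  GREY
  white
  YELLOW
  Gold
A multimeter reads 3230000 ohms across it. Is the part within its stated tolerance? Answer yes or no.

Red → 2 (first significant figure)
Grey → 8 (second significant figure)
White → 9 (third significant figure)
Yellow → ×10^4 multiplier
Gold → ±5% tolerance
289 × 10000 = 2890000 Ω
Allowed range: 2745500 Ω to 3034500 Ω.
3230000 ohms lies outside that range.

no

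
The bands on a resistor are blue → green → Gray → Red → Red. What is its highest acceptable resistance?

67116 Ω

Blue → 6 (first significant figure)
Green → 5 (second significant figure)
Grey → 8 (third significant figure)
Red → ×10^2 multiplier
Red → ±2% tolerance
658 × 100 = 65800 Ω
Highest = 65800 × (1 + 2/100) = 67116 Ω.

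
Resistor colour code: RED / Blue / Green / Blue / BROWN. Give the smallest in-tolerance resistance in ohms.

262350000 Ω

Red → 2 (first significant figure)
Blue → 6 (second significant figure)
Green → 5 (third significant figure)
Blue → ×10^6 multiplier
Brown → ±1% tolerance
265 × 1000000 = 265000000 Ω
Smallest = 265000000 × (1 − 1/100) = 262350000 Ω.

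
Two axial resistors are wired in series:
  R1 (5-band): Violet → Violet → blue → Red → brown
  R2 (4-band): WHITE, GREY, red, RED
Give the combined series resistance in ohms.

87400 Ω

R1: violet, violet, blue → 776; red ×10^2 → 77600 Ω.
R2: white, grey → 98; red ×10^2 → 9800 Ω.
Series: 77600 + 9800 = 87400 Ω.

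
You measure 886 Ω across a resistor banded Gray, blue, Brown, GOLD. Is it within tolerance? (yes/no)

Grey → 8 (first significant figure)
Blue → 6 (second significant figure)
Brown → ×10 multiplier
Gold → ±5% tolerance
86 × 10 = 860 Ω
Allowed range: 817 Ω to 903 Ω.
886 Ω lies inside that range.

yes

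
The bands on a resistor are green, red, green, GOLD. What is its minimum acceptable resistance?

4940000 Ω

Green → 5 (first significant figure)
Red → 2 (second significant figure)
Green → ×10^5 multiplier
Gold → ±5% tolerance
52 × 100000 = 5200000 Ω
Minimum = 5200000 × (1 − 5/100) = 4940000 Ω.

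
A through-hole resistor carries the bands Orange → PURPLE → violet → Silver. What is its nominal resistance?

370000000 Ω

Orange → 3 (first significant figure)
Violet → 7 (second significant figure)
Violet → ×10^7 multiplier
37 × 10000000 = 370000000 Ω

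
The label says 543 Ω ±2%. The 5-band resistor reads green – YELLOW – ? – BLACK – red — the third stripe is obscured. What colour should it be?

543 Ω = 543 × 10^0.
The third band gives digit 3 of the significand, and 3 is orange.

orange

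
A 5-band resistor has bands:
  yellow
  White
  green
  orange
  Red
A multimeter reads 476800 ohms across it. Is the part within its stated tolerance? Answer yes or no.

Yellow → 4 (first significant figure)
White → 9 (second significant figure)
Green → 5 (third significant figure)
Orange → ×10^3 multiplier
Red → ±2% tolerance
495 × 1000 = 495000 Ω
Allowed range: 485100 Ω to 504900 Ω.
476800 ohms lies outside that range.

no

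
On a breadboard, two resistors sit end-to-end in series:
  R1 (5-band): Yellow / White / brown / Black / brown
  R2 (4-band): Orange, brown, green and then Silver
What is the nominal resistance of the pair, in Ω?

R1: yellow, white, brown → 491; black ×1 → 491 Ω.
R2: orange, brown → 31; green ×10^5 → 3100000 Ω.
Series: 491 + 3100000 = 3100491 Ω.

3100491 Ω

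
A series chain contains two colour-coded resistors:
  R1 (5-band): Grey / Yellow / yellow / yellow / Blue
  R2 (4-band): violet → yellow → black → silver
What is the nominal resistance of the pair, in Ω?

R1: grey, yellow, yellow → 844; yellow ×10^4 → 8440000 Ω.
R2: violet, yellow → 74; black ×1 → 74 Ω.
Series: 8440000 + 74 = 8440074 Ω.

8440074 Ω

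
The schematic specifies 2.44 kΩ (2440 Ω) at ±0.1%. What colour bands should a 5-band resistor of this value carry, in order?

red, yellow, yellow, brown, violet

2440 Ω = 244 × 10^1.
2 → red
4 → yellow
4 → yellow
Multiplier 10^1 → brown.
±0.1% tolerance → violet.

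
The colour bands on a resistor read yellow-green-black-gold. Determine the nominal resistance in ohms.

45 Ω

Yellow → 4 (first significant figure)
Green → 5 (second significant figure)
Black → ×1 multiplier
45 × 1 = 45 Ω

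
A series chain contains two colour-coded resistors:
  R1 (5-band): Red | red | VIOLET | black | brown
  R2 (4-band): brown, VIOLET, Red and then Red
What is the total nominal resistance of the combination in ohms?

1927 Ω

R1: red, red, violet → 227; black ×1 → 227 Ω.
R2: brown, violet → 17; red ×10^2 → 1700 Ω.
Series: 227 + 1700 = 1927 Ω.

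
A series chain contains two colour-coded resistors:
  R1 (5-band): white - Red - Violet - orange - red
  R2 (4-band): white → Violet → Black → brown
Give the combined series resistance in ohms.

R1: white, red, violet → 927; orange ×10^3 → 927000 Ω.
R2: white, violet → 97; black ×1 → 97 Ω.
Series: 927000 + 97 = 927097 Ω.

927097 Ω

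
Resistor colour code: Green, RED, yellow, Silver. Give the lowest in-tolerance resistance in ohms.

Green → 5 (first significant figure)
Red → 2 (second significant figure)
Yellow → ×10^4 multiplier
Silver → ±10% tolerance
52 × 10000 = 520000 Ω
Lowest = 520000 × (1 − 10/100) = 468000 Ω.

468000 Ω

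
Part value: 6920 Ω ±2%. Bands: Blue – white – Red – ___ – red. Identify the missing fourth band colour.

6920 Ω = 692 × 10^1.
The fourth band is the multiplier, 10^1, which is brown.

brown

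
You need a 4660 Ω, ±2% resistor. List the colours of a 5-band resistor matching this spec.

4660 Ω = 466 × 10^1.
4 → yellow
6 → blue
6 → blue
Multiplier 10^1 → brown.
±2% tolerance → red.

yellow, blue, blue, brown, red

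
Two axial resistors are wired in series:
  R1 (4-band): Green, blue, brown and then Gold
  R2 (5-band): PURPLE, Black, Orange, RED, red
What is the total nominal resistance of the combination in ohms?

R1: green, blue → 56; brown ×10 → 560 Ω.
R2: violet, black, orange → 703; red ×10^2 → 70300 Ω.
Series: 560 + 70300 = 70860 Ω.

70860 Ω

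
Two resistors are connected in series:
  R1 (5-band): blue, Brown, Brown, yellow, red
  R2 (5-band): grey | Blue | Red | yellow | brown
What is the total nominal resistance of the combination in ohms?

14730000 Ω

R1: blue, brown, brown → 611; yellow ×10^4 → 6110000 Ω.
R2: grey, blue, red → 862; yellow ×10^4 → 8620000 Ω.
Series: 6110000 + 8620000 = 14730000 Ω.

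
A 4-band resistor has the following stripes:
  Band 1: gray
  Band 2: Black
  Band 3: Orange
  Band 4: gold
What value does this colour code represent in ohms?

80000 Ω

Grey → 8 (first significant figure)
Black → 0 (second significant figure)
Orange → ×10^3 multiplier
80 × 1000 = 80000 Ω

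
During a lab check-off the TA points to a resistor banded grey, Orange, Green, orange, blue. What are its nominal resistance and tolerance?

Grey → 8 (first significant figure)
Orange → 3 (second significant figure)
Green → 5 (third significant figure)
Orange → ×10^3 multiplier
Blue → ±0.25% tolerance
835 × 1000 = 835000 Ω

835000 Ω ±0.25%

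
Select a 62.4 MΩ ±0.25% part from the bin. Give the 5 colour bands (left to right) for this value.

62400000 Ω = 624 × 10^5.
6 → blue
2 → red
4 → yellow
Multiplier 10^5 → green.
±0.25% tolerance → blue.

blue, red, yellow, green, blue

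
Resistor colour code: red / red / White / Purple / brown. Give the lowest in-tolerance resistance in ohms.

2267100000 Ω

Red → 2 (first significant figure)
Red → 2 (second significant figure)
White → 9 (third significant figure)
Violet → ×10^7 multiplier
Brown → ±1% tolerance
229 × 10000000 = 2290000000 Ω
Lowest = 2290000000 × (1 − 1/100) = 2267100000 Ω.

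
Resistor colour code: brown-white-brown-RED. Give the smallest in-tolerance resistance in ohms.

186.2 Ω

Brown → 1 (first significant figure)
White → 9 (second significant figure)
Brown → ×10 multiplier
Red → ±2% tolerance
19 × 10 = 190 Ω
Smallest = 190 × (1 − 2/100) = 186.2 Ω.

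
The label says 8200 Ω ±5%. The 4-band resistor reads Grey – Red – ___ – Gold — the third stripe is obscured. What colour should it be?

red

8200 Ω = 82 × 10^2.
The third band is the multiplier, 10^2, which is red.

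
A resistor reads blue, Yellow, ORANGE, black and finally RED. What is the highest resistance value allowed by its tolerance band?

655.86 Ω

Blue → 6 (first significant figure)
Yellow → 4 (second significant figure)
Orange → 3 (third significant figure)
Black → ×1 multiplier
Red → ±2% tolerance
643 × 1 = 643 Ω
Highest = 643 × (1 + 2/100) = 655.86 Ω.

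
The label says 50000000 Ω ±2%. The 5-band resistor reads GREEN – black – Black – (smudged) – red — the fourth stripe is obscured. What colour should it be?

green

50000000 Ω = 500 × 10^5.
The fourth band is the multiplier, 10^5, which is green.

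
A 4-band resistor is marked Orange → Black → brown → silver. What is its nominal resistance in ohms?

300 Ω

Orange → 3 (first significant figure)
Black → 0 (second significant figure)
Brown → ×10 multiplier
30 × 10 = 300 Ω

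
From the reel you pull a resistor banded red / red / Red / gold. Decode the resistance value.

2200 Ω

Red → 2 (first significant figure)
Red → 2 (second significant figure)
Red → ×10^2 multiplier
22 × 100 = 2200 Ω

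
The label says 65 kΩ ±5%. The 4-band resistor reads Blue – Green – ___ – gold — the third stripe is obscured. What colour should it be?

65000 Ω = 65 × 10^3.
The third band is the multiplier, 10^3, which is orange.

orange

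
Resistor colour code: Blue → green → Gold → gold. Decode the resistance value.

Blue → 6 (first significant figure)
Green → 5 (second significant figure)
Gold → ×0.1 multiplier
65 × 0.1 = 6.5 Ω

6.5 Ω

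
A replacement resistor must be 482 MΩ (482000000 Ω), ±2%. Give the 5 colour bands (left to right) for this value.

482000000 Ω = 482 × 10^6.
4 → yellow
8 → grey
2 → red
Multiplier 10^6 → blue.
±2% tolerance → red.

yellow, grey, red, blue, red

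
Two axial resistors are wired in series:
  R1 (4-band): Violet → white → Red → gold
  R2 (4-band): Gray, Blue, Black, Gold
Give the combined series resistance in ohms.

7986 Ω

R1: violet, white → 79; red ×10^2 → 7900 Ω.
R2: grey, blue → 86; black ×1 → 86 Ω.
Series: 7900 + 86 = 7986 Ω.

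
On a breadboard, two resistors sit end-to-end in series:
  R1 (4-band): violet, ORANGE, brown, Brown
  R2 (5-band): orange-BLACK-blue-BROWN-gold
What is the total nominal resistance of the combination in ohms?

3790 Ω

R1: violet, orange → 73; brown ×10 → 730 Ω.
R2: orange, black, blue → 306; brown ×10 → 3060 Ω.
Series: 730 + 3060 = 3790 Ω.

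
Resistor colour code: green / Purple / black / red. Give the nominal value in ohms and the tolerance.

Green → 5 (first significant figure)
Violet → 7 (second significant figure)
Black → ×1 multiplier
Red → ±2% tolerance
57 × 1 = 57 Ω

57 Ω ±2%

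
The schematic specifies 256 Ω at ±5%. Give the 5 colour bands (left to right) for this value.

red, green, blue, black, gold

256 Ω = 256 × 10^0.
2 → red
5 → green
6 → blue
Multiplier 10^0 → black.
±5% tolerance → gold.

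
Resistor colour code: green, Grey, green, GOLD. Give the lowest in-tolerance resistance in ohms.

5510000 Ω

Green → 5 (first significant figure)
Grey → 8 (second significant figure)
Green → ×10^5 multiplier
Gold → ±5% tolerance
58 × 100000 = 5800000 Ω
Lowest = 5800000 × (1 − 5/100) = 5510000 Ω.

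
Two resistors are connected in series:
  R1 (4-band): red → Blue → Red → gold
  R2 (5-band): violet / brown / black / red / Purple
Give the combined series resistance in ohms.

R1: red, blue → 26; red ×10^2 → 2600 Ω.
R2: violet, brown, black → 710; red ×10^2 → 71000 Ω.
Series: 2600 + 71000 = 73600 Ω.

73600 Ω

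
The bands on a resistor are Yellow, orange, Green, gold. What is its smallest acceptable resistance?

Yellow → 4 (first significant figure)
Orange → 3 (second significant figure)
Green → ×10^5 multiplier
Gold → ±5% tolerance
43 × 100000 = 4300000 Ω
Smallest = 4300000 × (1 − 5/100) = 4085000 Ω.

4085000 Ω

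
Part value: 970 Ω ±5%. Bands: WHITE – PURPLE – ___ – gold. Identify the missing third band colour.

brown

970 Ω = 97 × 10^1.
The third band is the multiplier, 10^1, which is brown.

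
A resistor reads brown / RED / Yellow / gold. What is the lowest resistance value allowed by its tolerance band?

Brown → 1 (first significant figure)
Red → 2 (second significant figure)
Yellow → ×10^4 multiplier
Gold → ±5% tolerance
12 × 10000 = 120000 Ω
Lowest = 120000 × (1 − 5/100) = 114000 Ω.

114000 Ω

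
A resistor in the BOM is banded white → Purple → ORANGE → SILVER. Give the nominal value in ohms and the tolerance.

97000 Ω ±10%

White → 9 (first significant figure)
Violet → 7 (second significant figure)
Orange → ×10^3 multiplier
Silver → ±10% tolerance
97 × 1000 = 97000 Ω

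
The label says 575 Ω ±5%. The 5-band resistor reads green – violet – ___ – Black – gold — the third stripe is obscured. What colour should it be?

green

575 Ω = 575 × 10^0.
The third band gives digit 5 of the significand, and 5 is green.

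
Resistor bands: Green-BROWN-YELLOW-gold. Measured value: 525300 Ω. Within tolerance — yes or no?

Green → 5 (first significant figure)
Brown → 1 (second significant figure)
Yellow → ×10^4 multiplier
Gold → ±5% tolerance
51 × 10000 = 510000 Ω
Allowed range: 484500 Ω to 535500 Ω.
525300 Ω lies inside that range.

yes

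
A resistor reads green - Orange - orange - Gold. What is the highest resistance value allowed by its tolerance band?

Green → 5 (first significant figure)
Orange → 3 (second significant figure)
Orange → ×10^3 multiplier
Gold → ±5% tolerance
53 × 1000 = 53000 Ω
Highest = 53000 × (1 + 5/100) = 55650 Ω.

55650 Ω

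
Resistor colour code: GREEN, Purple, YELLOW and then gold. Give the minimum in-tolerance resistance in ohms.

541500 Ω

Green → 5 (first significant figure)
Violet → 7 (second significant figure)
Yellow → ×10^4 multiplier
Gold → ±5% tolerance
57 × 10000 = 570000 Ω
Minimum = 570000 × (1 − 5/100) = 541500 Ω.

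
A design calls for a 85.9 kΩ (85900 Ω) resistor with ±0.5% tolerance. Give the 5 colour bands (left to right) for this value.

85900 Ω = 859 × 10^2.
8 → grey
5 → green
9 → white
Multiplier 10^2 → red.
±0.5% tolerance → green.

grey, green, white, red, green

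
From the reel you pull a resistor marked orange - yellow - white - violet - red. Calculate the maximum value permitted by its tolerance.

3559800000 Ω

Orange → 3 (first significant figure)
Yellow → 4 (second significant figure)
White → 9 (third significant figure)
Violet → ×10^7 multiplier
Red → ±2% tolerance
349 × 10000000 = 3490000000 Ω
Maximum = 3490000000 × (1 + 2/100) = 3559800000 Ω.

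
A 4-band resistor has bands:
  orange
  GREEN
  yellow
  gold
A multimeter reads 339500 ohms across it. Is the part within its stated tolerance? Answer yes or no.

Orange → 3 (first significant figure)
Green → 5 (second significant figure)
Yellow → ×10^4 multiplier
Gold → ±5% tolerance
35 × 10000 = 350000 Ω
Allowed range: 332500 Ω to 367500 Ω.
339500 ohms lies inside that range.

yes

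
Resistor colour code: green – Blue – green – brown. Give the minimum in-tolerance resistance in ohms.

5544000 Ω

Green → 5 (first significant figure)
Blue → 6 (second significant figure)
Green → ×10^5 multiplier
Brown → ±1% tolerance
56 × 100000 = 5600000 Ω
Minimum = 5600000 × (1 − 1/100) = 5544000 Ω.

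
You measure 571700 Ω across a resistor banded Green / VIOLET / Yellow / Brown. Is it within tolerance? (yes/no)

Green → 5 (first significant figure)
Violet → 7 (second significant figure)
Yellow → ×10^4 multiplier
Brown → ±1% tolerance
57 × 10000 = 570000 Ω
Allowed range: 564300 Ω to 575700 Ω.
571700 Ω lies inside that range.

yes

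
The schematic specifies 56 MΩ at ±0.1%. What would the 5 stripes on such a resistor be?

56000000 Ω = 560 × 10^5.
5 → green
6 → blue
0 → black
Multiplier 10^5 → green.
±0.1% tolerance → violet.

green, blue, black, green, violet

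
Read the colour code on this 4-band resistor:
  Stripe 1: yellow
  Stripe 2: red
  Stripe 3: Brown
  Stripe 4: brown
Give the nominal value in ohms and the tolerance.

Yellow → 4 (first significant figure)
Red → 2 (second significant figure)
Brown → ×10 multiplier
Brown → ±1% tolerance
42 × 10 = 420 Ω

420 Ω ±1%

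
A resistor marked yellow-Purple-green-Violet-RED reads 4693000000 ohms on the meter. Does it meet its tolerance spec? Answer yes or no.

yes

Yellow → 4 (first significant figure)
Violet → 7 (second significant figure)
Green → 5 (third significant figure)
Violet → ×10^7 multiplier
Red → ±2% tolerance
475 × 10000000 = 4750000000 Ω
Allowed range: 4655000000 Ω to 4845000000 Ω.
4693000000 ohms lies inside that range.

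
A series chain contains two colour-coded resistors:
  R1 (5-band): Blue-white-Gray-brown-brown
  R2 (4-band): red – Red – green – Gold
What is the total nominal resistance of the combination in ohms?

2206980 Ω

R1: blue, white, grey → 698; brown ×10 → 6980 Ω.
R2: red, red → 22; green ×10^5 → 2200000 Ω.
Series: 6980 + 2200000 = 2206980 Ω.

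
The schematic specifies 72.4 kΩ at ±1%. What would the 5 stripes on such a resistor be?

72400 Ω = 724 × 10^2.
7 → violet
2 → red
4 → yellow
Multiplier 10^2 → red.
±1% tolerance → brown.

violet, red, yellow, red, brown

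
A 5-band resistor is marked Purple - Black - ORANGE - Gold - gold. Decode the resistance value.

Violet → 7 (first significant figure)
Black → 0 (second significant figure)
Orange → 3 (third significant figure)
Gold → ×0.1 multiplier
703 × 0.1 = 70.3 Ω

70.3 Ω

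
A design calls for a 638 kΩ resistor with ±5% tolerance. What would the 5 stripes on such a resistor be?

blue, orange, grey, orange, gold

638000 Ω = 638 × 10^3.
6 → blue
3 → orange
8 → grey
Multiplier 10^3 → orange.
±5% tolerance → gold.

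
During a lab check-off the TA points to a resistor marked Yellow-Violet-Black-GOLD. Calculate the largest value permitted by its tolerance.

49.35 Ω

Yellow → 4 (first significant figure)
Violet → 7 (second significant figure)
Black → ×1 multiplier
Gold → ±5% tolerance
47 × 1 = 47 Ω
Largest = 47 × (1 + 5/100) = 49.35 Ω.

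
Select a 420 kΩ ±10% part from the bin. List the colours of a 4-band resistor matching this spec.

420000 Ω = 42 × 10^4.
4 → yellow
2 → red
Multiplier 10^4 → yellow.
±10% tolerance → silver.

yellow, red, yellow, silver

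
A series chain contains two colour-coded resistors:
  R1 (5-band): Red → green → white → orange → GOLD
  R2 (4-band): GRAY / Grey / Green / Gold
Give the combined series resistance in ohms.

9059000 Ω

R1: red, green, white → 259; orange ×10^3 → 259000 Ω.
R2: grey, grey → 88; green ×10^5 → 8800000 Ω.
Series: 259000 + 8800000 = 9059000 Ω.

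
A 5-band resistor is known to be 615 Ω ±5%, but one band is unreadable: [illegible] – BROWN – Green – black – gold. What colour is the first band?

blue

615 Ω = 615 × 10^0.
The first band gives digit 6 of the significand, and 6 is blue.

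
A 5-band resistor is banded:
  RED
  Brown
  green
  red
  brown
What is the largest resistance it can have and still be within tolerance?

21715 Ω

Red → 2 (first significant figure)
Brown → 1 (second significant figure)
Green → 5 (third significant figure)
Red → ×10^2 multiplier
Brown → ±1% tolerance
215 × 100 = 21500 Ω
Largest = 21500 × (1 + 1/100) = 21715 Ω.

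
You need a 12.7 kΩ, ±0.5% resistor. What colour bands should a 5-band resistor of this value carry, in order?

brown, red, violet, red, green

12700 Ω = 127 × 10^2.
1 → brown
2 → red
7 → violet
Multiplier 10^2 → red.
±0.5% tolerance → green.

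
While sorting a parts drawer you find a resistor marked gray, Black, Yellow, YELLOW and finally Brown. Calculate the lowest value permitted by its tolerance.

7959600 Ω

Grey → 8 (first significant figure)
Black → 0 (second significant figure)
Yellow → 4 (third significant figure)
Yellow → ×10^4 multiplier
Brown → ±1% tolerance
804 × 10000 = 8040000 Ω
Lowest = 8040000 × (1 − 1/100) = 7959600 Ω.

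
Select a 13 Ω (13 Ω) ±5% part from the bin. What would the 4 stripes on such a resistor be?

brown, orange, black, gold

13 Ω = 13 × 10^0.
1 → brown
3 → orange
Multiplier 10^0 → black.
±5% tolerance → gold.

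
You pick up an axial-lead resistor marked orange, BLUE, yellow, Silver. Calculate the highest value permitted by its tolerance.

Orange → 3 (first significant figure)
Blue → 6 (second significant figure)
Yellow → ×10^4 multiplier
Silver → ±10% tolerance
36 × 10000 = 360000 Ω
Highest = 360000 × (1 + 10/100) = 396000 Ω.

396000 Ω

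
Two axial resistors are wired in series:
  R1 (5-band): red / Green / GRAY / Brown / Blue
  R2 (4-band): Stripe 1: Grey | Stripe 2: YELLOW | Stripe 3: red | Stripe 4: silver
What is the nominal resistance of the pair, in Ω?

10980 Ω

R1: red, green, grey → 258; brown ×10 → 2580 Ω.
R2: grey, yellow → 84; red ×10^2 → 8400 Ω.
Series: 2580 + 8400 = 10980 Ω.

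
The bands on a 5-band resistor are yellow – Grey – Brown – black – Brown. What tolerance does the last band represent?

±1%

The last band, brown, is the tolerance band.
Brown corresponds to ±1%.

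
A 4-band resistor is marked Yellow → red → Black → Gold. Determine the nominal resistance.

Yellow → 4 (first significant figure)
Red → 2 (second significant figure)
Black → ×1 multiplier
42 × 1 = 42 Ω

42 Ω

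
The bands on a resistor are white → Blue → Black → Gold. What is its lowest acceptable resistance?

91.2 Ω

White → 9 (first significant figure)
Blue → 6 (second significant figure)
Black → ×1 multiplier
Gold → ±5% tolerance
96 × 1 = 96 Ω
Lowest = 96 × (1 − 5/100) = 91.2 Ω.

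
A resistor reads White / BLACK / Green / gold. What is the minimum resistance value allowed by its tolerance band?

White → 9 (first significant figure)
Black → 0 (second significant figure)
Green → ×10^5 multiplier
Gold → ±5% tolerance
90 × 100000 = 9000000 Ω
Minimum = 9000000 × (1 − 5/100) = 8550000 Ω.

8550000 Ω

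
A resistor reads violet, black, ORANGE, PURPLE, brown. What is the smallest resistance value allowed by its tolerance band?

6959700000 Ω

Violet → 7 (first significant figure)
Black → 0 (second significant figure)
Orange → 3 (third significant figure)
Violet → ×10^7 multiplier
Brown → ±1% tolerance
703 × 10000000 = 7030000000 Ω
Smallest = 7030000000 × (1 − 1/100) = 6959700000 Ω.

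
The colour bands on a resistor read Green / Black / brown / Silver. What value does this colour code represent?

Green → 5 (first significant figure)
Black → 0 (second significant figure)
Brown → ×10 multiplier
50 × 10 = 500 Ω

500 Ω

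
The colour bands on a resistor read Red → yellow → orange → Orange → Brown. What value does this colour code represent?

243000 Ω

Red → 2 (first significant figure)
Yellow → 4 (second significant figure)
Orange → 3 (third significant figure)
Orange → ×10^3 multiplier
243 × 1000 = 243000 Ω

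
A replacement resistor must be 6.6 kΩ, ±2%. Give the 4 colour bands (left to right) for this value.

6600 Ω = 66 × 10^2.
6 → blue
6 → blue
Multiplier 10^2 → red.
±2% tolerance → red.

blue, blue, red, red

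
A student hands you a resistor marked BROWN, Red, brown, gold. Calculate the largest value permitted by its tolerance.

126 Ω

Brown → 1 (first significant figure)
Red → 2 (second significant figure)
Brown → ×10 multiplier
Gold → ±5% tolerance
12 × 10 = 120 Ω
Largest = 120 × (1 + 5/100) = 126 Ω.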